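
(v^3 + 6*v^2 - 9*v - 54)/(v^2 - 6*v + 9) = (v^2 + 9*v + 18)/(v - 3)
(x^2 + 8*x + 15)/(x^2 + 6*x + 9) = (x + 5)/(x + 3)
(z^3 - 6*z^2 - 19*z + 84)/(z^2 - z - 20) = (z^2 - 10*z + 21)/(z - 5)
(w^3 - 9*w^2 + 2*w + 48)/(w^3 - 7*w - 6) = (w - 8)/(w + 1)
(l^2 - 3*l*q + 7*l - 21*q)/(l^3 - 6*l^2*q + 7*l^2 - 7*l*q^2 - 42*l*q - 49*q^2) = (-l + 3*q)/(-l^2 + 6*l*q + 7*q^2)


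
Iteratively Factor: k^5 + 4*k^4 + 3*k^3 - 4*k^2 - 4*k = (k - 1)*(k^4 + 5*k^3 + 8*k^2 + 4*k) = (k - 1)*(k + 2)*(k^3 + 3*k^2 + 2*k) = (k - 1)*(k + 2)^2*(k^2 + k) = k*(k - 1)*(k + 2)^2*(k + 1)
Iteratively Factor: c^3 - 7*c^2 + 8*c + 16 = (c + 1)*(c^2 - 8*c + 16) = (c - 4)*(c + 1)*(c - 4)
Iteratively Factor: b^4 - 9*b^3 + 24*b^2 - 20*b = (b - 5)*(b^3 - 4*b^2 + 4*b) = (b - 5)*(b - 2)*(b^2 - 2*b) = (b - 5)*(b - 2)^2*(b)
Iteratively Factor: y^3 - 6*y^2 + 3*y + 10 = (y - 5)*(y^2 - y - 2) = (y - 5)*(y + 1)*(y - 2)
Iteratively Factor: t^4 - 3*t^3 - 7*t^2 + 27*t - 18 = (t - 1)*(t^3 - 2*t^2 - 9*t + 18) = (t - 3)*(t - 1)*(t^2 + t - 6) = (t - 3)*(t - 1)*(t + 3)*(t - 2)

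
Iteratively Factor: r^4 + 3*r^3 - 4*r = (r)*(r^3 + 3*r^2 - 4) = r*(r + 2)*(r^2 + r - 2) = r*(r - 1)*(r + 2)*(r + 2)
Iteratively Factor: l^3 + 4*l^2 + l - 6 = (l + 2)*(l^2 + 2*l - 3) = (l + 2)*(l + 3)*(l - 1)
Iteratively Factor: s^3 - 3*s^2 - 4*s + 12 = (s - 3)*(s^2 - 4) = (s - 3)*(s - 2)*(s + 2)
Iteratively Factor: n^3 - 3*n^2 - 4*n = (n - 4)*(n^2 + n) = n*(n - 4)*(n + 1)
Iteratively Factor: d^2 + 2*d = (d + 2)*(d)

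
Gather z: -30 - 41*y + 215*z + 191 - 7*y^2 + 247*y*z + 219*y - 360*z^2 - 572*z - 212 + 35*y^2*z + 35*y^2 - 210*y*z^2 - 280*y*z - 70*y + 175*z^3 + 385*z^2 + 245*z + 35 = 28*y^2 + 108*y + 175*z^3 + z^2*(25 - 210*y) + z*(35*y^2 - 33*y - 112) - 16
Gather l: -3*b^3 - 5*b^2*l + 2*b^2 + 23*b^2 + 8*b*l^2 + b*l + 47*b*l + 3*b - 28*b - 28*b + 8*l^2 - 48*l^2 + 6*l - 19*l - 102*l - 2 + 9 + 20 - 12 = -3*b^3 + 25*b^2 - 53*b + l^2*(8*b - 40) + l*(-5*b^2 + 48*b - 115) + 15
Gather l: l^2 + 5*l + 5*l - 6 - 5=l^2 + 10*l - 11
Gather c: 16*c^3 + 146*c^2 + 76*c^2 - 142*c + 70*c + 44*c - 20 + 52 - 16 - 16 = 16*c^3 + 222*c^2 - 28*c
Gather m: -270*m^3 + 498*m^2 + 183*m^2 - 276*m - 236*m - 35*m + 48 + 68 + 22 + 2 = -270*m^3 + 681*m^2 - 547*m + 140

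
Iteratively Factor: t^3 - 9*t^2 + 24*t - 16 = (t - 1)*(t^2 - 8*t + 16) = (t - 4)*(t - 1)*(t - 4)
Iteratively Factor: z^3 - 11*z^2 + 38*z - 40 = (z - 4)*(z^2 - 7*z + 10) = (z - 5)*(z - 4)*(z - 2)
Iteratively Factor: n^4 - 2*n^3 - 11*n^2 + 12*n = (n)*(n^3 - 2*n^2 - 11*n + 12) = n*(n + 3)*(n^2 - 5*n + 4) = n*(n - 4)*(n + 3)*(n - 1)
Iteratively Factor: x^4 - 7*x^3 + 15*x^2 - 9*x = (x)*(x^3 - 7*x^2 + 15*x - 9) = x*(x - 1)*(x^2 - 6*x + 9) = x*(x - 3)*(x - 1)*(x - 3)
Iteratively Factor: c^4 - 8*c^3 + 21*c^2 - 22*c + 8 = (c - 1)*(c^3 - 7*c^2 + 14*c - 8) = (c - 1)^2*(c^2 - 6*c + 8) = (c - 2)*(c - 1)^2*(c - 4)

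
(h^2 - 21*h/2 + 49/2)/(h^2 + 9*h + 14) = (2*h^2 - 21*h + 49)/(2*(h^2 + 9*h + 14))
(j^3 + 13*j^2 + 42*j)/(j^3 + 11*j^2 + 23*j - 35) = j*(j + 6)/(j^2 + 4*j - 5)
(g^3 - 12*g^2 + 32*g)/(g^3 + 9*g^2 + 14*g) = (g^2 - 12*g + 32)/(g^2 + 9*g + 14)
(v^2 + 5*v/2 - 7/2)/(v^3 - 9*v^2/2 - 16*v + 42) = (v - 1)/(v^2 - 8*v + 12)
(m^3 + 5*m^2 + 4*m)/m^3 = 1 + 5/m + 4/m^2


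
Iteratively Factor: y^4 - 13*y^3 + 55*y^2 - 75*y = (y - 5)*(y^3 - 8*y^2 + 15*y) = (y - 5)*(y - 3)*(y^2 - 5*y) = y*(y - 5)*(y - 3)*(y - 5)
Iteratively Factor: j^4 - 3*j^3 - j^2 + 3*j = (j - 3)*(j^3 - j) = (j - 3)*(j + 1)*(j^2 - j) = j*(j - 3)*(j + 1)*(j - 1)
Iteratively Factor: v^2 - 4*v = (v - 4)*(v)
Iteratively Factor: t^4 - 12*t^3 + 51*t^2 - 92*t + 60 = (t - 2)*(t^3 - 10*t^2 + 31*t - 30) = (t - 5)*(t - 2)*(t^2 - 5*t + 6) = (t - 5)*(t - 2)^2*(t - 3)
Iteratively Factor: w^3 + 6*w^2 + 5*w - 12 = (w + 4)*(w^2 + 2*w - 3) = (w - 1)*(w + 4)*(w + 3)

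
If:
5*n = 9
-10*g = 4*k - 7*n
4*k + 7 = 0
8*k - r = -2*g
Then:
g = 49/25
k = -7/4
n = 9/5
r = -252/25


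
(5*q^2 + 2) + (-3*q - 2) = 5*q^2 - 3*q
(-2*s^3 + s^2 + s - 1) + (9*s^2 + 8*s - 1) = -2*s^3 + 10*s^2 + 9*s - 2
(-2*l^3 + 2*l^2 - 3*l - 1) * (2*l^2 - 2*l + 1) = -4*l^5 + 8*l^4 - 12*l^3 + 6*l^2 - l - 1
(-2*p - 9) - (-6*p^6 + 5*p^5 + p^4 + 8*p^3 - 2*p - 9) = 6*p^6 - 5*p^5 - p^4 - 8*p^3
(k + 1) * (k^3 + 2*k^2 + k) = k^4 + 3*k^3 + 3*k^2 + k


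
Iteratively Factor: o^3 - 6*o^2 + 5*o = (o)*(o^2 - 6*o + 5) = o*(o - 5)*(o - 1)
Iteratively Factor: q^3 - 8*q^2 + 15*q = (q)*(q^2 - 8*q + 15) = q*(q - 3)*(q - 5)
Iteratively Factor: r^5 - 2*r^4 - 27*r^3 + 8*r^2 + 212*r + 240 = (r + 3)*(r^4 - 5*r^3 - 12*r^2 + 44*r + 80) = (r - 5)*(r + 3)*(r^3 - 12*r - 16) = (r - 5)*(r - 4)*(r + 3)*(r^2 + 4*r + 4) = (r - 5)*(r - 4)*(r + 2)*(r + 3)*(r + 2)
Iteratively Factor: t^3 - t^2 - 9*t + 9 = (t - 1)*(t^2 - 9) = (t - 1)*(t + 3)*(t - 3)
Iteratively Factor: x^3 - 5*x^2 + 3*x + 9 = (x - 3)*(x^2 - 2*x - 3) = (x - 3)*(x + 1)*(x - 3)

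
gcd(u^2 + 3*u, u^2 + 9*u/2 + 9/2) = u + 3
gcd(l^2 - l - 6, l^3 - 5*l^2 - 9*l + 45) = l - 3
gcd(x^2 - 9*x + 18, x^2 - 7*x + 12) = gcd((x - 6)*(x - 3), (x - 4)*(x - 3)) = x - 3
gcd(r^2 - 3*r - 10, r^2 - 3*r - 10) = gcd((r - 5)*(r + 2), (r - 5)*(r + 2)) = r^2 - 3*r - 10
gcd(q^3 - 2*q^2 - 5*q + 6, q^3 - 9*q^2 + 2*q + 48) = q^2 - q - 6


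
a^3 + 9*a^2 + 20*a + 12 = (a + 1)*(a + 2)*(a + 6)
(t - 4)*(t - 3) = t^2 - 7*t + 12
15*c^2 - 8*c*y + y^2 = (-5*c + y)*(-3*c + y)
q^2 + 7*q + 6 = (q + 1)*(q + 6)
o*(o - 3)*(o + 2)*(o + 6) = o^4 + 5*o^3 - 12*o^2 - 36*o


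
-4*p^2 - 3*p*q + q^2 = (-4*p + q)*(p + q)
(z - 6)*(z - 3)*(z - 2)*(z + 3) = z^4 - 8*z^3 + 3*z^2 + 72*z - 108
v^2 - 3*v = v*(v - 3)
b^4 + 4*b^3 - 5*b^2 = b^2*(b - 1)*(b + 5)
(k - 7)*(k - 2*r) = k^2 - 2*k*r - 7*k + 14*r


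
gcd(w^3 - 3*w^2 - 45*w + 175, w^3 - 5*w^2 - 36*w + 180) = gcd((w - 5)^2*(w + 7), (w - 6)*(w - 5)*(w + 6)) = w - 5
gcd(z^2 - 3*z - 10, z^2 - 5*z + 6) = 1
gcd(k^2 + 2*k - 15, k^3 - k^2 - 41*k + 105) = k - 3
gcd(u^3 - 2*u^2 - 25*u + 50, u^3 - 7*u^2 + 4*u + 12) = u - 2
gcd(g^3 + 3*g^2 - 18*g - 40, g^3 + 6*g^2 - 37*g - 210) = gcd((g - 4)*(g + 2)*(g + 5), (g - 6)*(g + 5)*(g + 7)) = g + 5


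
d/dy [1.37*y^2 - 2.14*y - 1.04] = 2.74*y - 2.14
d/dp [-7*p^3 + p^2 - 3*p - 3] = -21*p^2 + 2*p - 3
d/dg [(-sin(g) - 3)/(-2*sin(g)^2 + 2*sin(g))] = (-cos(g) - 6/tan(g) + 3*cos(g)/sin(g)^2)/(2*(sin(g) - 1)^2)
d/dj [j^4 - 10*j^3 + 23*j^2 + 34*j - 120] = 4*j^3 - 30*j^2 + 46*j + 34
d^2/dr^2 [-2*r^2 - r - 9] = -4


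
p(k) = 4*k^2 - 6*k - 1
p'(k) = 8*k - 6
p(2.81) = 13.72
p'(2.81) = 16.48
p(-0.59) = 3.93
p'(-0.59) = -10.72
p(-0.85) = 6.99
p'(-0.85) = -12.80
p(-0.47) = 2.70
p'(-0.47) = -9.76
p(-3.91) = 83.61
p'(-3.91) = -37.28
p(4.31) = 47.44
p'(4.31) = 28.48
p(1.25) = -2.25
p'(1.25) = 4.00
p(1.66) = 0.06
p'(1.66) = 7.28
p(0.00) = -1.00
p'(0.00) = -6.00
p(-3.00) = 53.00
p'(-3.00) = -30.00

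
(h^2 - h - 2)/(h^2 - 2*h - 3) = (h - 2)/(h - 3)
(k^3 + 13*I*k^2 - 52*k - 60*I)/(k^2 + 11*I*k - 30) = k + 2*I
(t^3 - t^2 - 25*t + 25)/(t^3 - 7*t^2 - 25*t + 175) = (t - 1)/(t - 7)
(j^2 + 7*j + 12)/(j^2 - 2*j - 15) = (j + 4)/(j - 5)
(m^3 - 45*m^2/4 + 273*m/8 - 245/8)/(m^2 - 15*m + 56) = (8*m^2 - 34*m + 35)/(8*(m - 8))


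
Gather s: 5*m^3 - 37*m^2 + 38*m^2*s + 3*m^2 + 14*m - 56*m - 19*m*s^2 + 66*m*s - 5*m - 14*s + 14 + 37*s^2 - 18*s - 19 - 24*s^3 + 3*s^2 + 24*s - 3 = 5*m^3 - 34*m^2 - 47*m - 24*s^3 + s^2*(40 - 19*m) + s*(38*m^2 + 66*m - 8) - 8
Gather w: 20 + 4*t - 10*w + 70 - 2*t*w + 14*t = 18*t + w*(-2*t - 10) + 90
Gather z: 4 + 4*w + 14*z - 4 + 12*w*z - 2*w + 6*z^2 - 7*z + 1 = 2*w + 6*z^2 + z*(12*w + 7) + 1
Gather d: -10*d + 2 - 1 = 1 - 10*d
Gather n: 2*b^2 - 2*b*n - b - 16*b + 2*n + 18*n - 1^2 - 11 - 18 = 2*b^2 - 17*b + n*(20 - 2*b) - 30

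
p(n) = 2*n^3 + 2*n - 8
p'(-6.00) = 218.00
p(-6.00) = -452.00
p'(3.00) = 56.00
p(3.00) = 52.00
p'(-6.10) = 225.26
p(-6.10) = -474.16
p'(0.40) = 2.96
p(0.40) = -7.07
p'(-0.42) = 3.06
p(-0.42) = -8.99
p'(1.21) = 10.78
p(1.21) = -2.04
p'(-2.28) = 33.19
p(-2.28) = -36.26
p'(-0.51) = 3.56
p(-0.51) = -9.29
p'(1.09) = 9.13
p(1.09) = -3.23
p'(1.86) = 22.76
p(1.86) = 8.59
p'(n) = 6*n^2 + 2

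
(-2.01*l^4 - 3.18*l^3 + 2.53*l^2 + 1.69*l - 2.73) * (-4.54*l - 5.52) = 9.1254*l^5 + 25.5324*l^4 + 6.0674*l^3 - 21.6382*l^2 + 3.0654*l + 15.0696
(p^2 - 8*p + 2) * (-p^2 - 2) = -p^4 + 8*p^3 - 4*p^2 + 16*p - 4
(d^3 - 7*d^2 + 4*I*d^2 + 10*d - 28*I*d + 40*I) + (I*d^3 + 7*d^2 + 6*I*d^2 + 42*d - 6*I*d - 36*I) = d^3 + I*d^3 + 10*I*d^2 + 52*d - 34*I*d + 4*I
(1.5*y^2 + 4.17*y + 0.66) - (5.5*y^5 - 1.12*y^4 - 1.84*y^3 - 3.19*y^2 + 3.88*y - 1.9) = -5.5*y^5 + 1.12*y^4 + 1.84*y^3 + 4.69*y^2 + 0.29*y + 2.56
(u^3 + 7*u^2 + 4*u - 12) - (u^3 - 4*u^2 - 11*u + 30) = 11*u^2 + 15*u - 42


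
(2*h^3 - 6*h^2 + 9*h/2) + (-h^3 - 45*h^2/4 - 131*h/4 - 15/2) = h^3 - 69*h^2/4 - 113*h/4 - 15/2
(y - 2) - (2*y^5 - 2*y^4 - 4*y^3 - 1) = -2*y^5 + 2*y^4 + 4*y^3 + y - 1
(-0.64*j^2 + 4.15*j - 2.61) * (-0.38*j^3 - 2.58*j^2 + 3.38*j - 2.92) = 0.2432*j^5 + 0.0741999999999998*j^4 - 11.8784*j^3 + 22.6296*j^2 - 20.9398*j + 7.6212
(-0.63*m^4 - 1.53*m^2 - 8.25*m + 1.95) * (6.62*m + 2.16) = -4.1706*m^5 - 1.3608*m^4 - 10.1286*m^3 - 57.9198*m^2 - 4.911*m + 4.212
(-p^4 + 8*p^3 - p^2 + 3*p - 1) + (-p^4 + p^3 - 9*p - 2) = -2*p^4 + 9*p^3 - p^2 - 6*p - 3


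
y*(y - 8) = y^2 - 8*y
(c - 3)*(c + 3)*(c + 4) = c^3 + 4*c^2 - 9*c - 36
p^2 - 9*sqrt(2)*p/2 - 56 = (p - 8*sqrt(2))*(p + 7*sqrt(2)/2)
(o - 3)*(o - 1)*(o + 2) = o^3 - 2*o^2 - 5*o + 6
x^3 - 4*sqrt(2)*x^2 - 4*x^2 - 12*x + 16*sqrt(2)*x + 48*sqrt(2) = (x - 6)*(x + 2)*(x - 4*sqrt(2))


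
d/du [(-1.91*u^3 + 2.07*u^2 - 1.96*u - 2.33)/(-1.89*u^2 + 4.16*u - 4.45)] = (3.6099*u^4 - 15.8912*u^3 + 30.4053*u^2 - 27.2304*u + 18.4148)/(3.5721*u^4 - 15.7248*u^3 + 34.1266*u^2 - 37.024*u + 19.8025)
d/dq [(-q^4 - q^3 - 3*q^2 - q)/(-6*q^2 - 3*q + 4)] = (12*q^5 + 15*q^4 - 10*q^3 - 9*q^2 - 24*q - 4)/(36*q^4 + 36*q^3 - 39*q^2 - 24*q + 16)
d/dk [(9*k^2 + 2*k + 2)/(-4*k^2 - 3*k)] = (-19*k^2 + 16*k + 6)/(k^2*(16*k^2 + 24*k + 9))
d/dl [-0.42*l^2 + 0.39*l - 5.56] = 0.39 - 0.84*l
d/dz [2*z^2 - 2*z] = 4*z - 2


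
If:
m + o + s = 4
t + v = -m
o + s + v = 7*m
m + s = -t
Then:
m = v/8 + 1/2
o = 7/2 - 9*v/8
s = v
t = -9*v/8 - 1/2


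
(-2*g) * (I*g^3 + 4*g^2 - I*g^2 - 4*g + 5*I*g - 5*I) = -2*I*g^4 - 8*g^3 + 2*I*g^3 + 8*g^2 - 10*I*g^2 + 10*I*g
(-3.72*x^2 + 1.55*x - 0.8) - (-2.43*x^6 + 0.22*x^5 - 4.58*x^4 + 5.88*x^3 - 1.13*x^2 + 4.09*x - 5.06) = 2.43*x^6 - 0.22*x^5 + 4.58*x^4 - 5.88*x^3 - 2.59*x^2 - 2.54*x + 4.26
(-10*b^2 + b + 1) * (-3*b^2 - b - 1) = 30*b^4 + 7*b^3 + 6*b^2 - 2*b - 1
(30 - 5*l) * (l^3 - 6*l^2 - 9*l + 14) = -5*l^4 + 60*l^3 - 135*l^2 - 340*l + 420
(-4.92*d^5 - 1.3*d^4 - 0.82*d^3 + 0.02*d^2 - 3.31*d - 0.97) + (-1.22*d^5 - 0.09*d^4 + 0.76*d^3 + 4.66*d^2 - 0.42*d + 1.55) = -6.14*d^5 - 1.39*d^4 - 0.0599999999999999*d^3 + 4.68*d^2 - 3.73*d + 0.58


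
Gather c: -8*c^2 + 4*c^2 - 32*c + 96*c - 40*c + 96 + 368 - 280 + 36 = -4*c^2 + 24*c + 220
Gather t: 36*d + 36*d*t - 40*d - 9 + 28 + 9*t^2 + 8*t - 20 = -4*d + 9*t^2 + t*(36*d + 8) - 1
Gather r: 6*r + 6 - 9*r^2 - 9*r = -9*r^2 - 3*r + 6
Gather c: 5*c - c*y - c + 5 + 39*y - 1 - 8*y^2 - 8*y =c*(4 - y) - 8*y^2 + 31*y + 4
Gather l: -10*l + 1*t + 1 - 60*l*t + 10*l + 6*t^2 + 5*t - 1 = -60*l*t + 6*t^2 + 6*t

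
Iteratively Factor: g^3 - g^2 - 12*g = (g)*(g^2 - g - 12) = g*(g + 3)*(g - 4)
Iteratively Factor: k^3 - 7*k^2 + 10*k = (k - 5)*(k^2 - 2*k) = k*(k - 5)*(k - 2)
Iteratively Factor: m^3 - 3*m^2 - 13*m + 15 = (m + 3)*(m^2 - 6*m + 5) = (m - 5)*(m + 3)*(m - 1)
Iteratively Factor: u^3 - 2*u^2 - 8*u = (u)*(u^2 - 2*u - 8) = u*(u + 2)*(u - 4)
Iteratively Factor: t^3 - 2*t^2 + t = (t - 1)*(t^2 - t) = (t - 1)^2*(t)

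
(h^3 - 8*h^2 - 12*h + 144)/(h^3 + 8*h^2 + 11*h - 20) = (h^2 - 12*h + 36)/(h^2 + 4*h - 5)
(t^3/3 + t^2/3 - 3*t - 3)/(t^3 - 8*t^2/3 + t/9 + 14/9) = 3*(t^3 + t^2 - 9*t - 9)/(9*t^3 - 24*t^2 + t + 14)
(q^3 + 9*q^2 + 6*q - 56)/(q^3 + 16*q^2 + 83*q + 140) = (q - 2)/(q + 5)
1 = 1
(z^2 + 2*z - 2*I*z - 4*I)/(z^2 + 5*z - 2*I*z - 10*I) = (z + 2)/(z + 5)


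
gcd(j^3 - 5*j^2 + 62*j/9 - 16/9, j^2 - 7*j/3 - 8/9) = j - 8/3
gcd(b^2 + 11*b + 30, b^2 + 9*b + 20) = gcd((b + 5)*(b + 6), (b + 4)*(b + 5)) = b + 5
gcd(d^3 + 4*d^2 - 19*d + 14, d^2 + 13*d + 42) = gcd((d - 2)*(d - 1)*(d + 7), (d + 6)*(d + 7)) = d + 7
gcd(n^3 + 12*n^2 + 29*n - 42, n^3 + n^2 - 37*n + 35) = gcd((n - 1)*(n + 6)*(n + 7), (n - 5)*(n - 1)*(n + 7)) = n^2 + 6*n - 7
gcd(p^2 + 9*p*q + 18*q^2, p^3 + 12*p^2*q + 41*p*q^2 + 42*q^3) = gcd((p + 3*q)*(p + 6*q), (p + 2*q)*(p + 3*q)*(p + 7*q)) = p + 3*q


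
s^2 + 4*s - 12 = (s - 2)*(s + 6)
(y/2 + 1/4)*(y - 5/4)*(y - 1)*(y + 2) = y^4/2 + y^3/8 - 27*y^2/16 + 7*y/16 + 5/8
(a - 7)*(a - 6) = a^2 - 13*a + 42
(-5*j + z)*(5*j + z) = -25*j^2 + z^2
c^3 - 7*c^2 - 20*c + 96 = (c - 8)*(c - 3)*(c + 4)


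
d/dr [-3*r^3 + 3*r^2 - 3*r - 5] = -9*r^2 + 6*r - 3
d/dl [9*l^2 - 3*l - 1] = 18*l - 3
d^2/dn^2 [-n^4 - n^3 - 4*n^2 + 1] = -12*n^2 - 6*n - 8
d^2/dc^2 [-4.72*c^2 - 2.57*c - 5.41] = -9.44000000000000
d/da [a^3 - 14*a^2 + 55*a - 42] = 3*a^2 - 28*a + 55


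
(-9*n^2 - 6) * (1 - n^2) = 9*n^4 - 3*n^2 - 6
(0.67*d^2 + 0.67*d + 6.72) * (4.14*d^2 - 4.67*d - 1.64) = 2.7738*d^4 - 0.3551*d^3 + 23.5931*d^2 - 32.4812*d - 11.0208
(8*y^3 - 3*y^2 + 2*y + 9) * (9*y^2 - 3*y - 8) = 72*y^5 - 51*y^4 - 37*y^3 + 99*y^2 - 43*y - 72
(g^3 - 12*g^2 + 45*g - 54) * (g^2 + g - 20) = g^5 - 11*g^4 + 13*g^3 + 231*g^2 - 954*g + 1080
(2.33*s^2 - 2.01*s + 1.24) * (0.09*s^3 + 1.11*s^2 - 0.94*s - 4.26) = 0.2097*s^5 + 2.4054*s^4 - 4.3097*s^3 - 6.66*s^2 + 7.397*s - 5.2824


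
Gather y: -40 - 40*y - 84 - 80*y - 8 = -120*y - 132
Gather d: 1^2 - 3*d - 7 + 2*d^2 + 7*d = 2*d^2 + 4*d - 6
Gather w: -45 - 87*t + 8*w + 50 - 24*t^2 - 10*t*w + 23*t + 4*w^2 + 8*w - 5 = -24*t^2 - 64*t + 4*w^2 + w*(16 - 10*t)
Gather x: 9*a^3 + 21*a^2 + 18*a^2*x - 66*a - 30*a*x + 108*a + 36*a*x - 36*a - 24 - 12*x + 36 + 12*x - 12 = 9*a^3 + 21*a^2 + 6*a + x*(18*a^2 + 6*a)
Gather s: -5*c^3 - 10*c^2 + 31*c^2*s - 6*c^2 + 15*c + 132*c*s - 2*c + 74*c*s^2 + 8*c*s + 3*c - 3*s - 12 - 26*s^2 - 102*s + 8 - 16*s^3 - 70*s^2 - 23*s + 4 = -5*c^3 - 16*c^2 + 16*c - 16*s^3 + s^2*(74*c - 96) + s*(31*c^2 + 140*c - 128)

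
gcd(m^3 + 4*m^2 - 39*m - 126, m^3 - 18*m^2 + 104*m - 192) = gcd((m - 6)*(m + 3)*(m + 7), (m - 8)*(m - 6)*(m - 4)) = m - 6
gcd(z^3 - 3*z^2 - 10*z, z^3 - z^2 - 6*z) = z^2 + 2*z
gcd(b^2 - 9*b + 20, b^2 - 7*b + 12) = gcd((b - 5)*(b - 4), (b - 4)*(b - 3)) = b - 4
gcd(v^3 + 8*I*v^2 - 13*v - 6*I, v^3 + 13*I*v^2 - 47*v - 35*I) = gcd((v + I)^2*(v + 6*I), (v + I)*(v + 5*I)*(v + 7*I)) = v + I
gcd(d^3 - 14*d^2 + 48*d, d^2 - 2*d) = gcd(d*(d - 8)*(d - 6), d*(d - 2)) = d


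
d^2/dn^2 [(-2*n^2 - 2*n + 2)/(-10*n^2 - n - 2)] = 12*(30*n^3 - 120*n^2 - 30*n + 7)/(1000*n^6 + 300*n^5 + 630*n^4 + 121*n^3 + 126*n^2 + 12*n + 8)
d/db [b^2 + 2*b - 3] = 2*b + 2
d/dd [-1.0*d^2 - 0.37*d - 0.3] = -2.0*d - 0.37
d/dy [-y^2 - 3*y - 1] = -2*y - 3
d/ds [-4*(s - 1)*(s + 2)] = -8*s - 4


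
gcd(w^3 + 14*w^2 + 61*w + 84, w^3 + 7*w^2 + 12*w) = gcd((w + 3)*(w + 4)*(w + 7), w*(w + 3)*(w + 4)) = w^2 + 7*w + 12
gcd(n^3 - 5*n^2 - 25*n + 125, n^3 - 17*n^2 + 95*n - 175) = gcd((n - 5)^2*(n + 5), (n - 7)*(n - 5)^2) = n^2 - 10*n + 25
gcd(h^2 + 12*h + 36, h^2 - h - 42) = h + 6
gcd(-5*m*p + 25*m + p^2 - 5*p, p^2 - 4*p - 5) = p - 5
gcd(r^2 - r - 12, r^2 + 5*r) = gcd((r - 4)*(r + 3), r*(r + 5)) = 1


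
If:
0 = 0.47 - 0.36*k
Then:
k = 1.31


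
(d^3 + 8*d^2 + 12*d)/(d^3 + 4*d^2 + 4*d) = (d + 6)/(d + 2)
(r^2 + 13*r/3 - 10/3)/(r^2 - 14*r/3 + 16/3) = (3*r^2 + 13*r - 10)/(3*r^2 - 14*r + 16)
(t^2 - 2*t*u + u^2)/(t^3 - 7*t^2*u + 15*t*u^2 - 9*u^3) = (t - u)/(t^2 - 6*t*u + 9*u^2)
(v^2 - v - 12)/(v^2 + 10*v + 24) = (v^2 - v - 12)/(v^2 + 10*v + 24)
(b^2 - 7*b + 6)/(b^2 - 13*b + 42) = (b - 1)/(b - 7)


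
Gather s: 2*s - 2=2*s - 2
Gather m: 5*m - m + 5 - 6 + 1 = 4*m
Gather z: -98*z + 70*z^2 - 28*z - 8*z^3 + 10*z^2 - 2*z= -8*z^3 + 80*z^2 - 128*z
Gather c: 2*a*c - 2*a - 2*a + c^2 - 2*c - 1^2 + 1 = -4*a + c^2 + c*(2*a - 2)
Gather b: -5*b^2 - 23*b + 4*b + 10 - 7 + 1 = -5*b^2 - 19*b + 4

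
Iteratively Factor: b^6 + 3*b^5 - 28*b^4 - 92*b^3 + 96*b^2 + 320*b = (b + 2)*(b^5 + b^4 - 30*b^3 - 32*b^2 + 160*b) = (b + 2)*(b + 4)*(b^4 - 3*b^3 - 18*b^2 + 40*b) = b*(b + 2)*(b + 4)*(b^3 - 3*b^2 - 18*b + 40) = b*(b - 2)*(b + 2)*(b + 4)*(b^2 - b - 20) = b*(b - 2)*(b + 2)*(b + 4)^2*(b - 5)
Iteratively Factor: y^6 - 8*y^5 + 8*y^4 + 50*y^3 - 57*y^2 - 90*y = (y)*(y^5 - 8*y^4 + 8*y^3 + 50*y^2 - 57*y - 90) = y*(y - 3)*(y^4 - 5*y^3 - 7*y^2 + 29*y + 30) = y*(y - 3)*(y + 2)*(y^3 - 7*y^2 + 7*y + 15) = y*(y - 3)*(y + 1)*(y + 2)*(y^2 - 8*y + 15) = y*(y - 3)^2*(y + 1)*(y + 2)*(y - 5)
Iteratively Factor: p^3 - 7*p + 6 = (p - 1)*(p^2 + p - 6) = (p - 1)*(p + 3)*(p - 2)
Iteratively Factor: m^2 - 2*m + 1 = (m - 1)*(m - 1)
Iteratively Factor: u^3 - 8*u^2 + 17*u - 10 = (u - 1)*(u^2 - 7*u + 10) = (u - 5)*(u - 1)*(u - 2)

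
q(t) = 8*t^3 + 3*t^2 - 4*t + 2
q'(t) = 24*t^2 + 6*t - 4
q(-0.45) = 3.68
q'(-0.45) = -1.84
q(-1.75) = -24.69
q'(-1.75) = 59.00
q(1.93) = 62.97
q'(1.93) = 96.98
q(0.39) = 1.37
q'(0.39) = 1.99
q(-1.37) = -7.46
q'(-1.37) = 32.83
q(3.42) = 343.42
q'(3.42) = 297.23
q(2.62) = 155.99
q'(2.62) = 176.47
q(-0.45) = 3.68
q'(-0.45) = -1.84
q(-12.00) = -13342.00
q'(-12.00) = 3380.00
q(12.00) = 14210.00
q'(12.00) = 3524.00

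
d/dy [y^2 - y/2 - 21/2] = 2*y - 1/2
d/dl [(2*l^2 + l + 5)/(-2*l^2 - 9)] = (2*l^2 - 16*l - 9)/(4*l^4 + 36*l^2 + 81)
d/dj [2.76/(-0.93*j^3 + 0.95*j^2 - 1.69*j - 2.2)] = (7.7004*j^2 - 5.244*j + 4.6644)/(0.93*j^3 - 0.95*j^2 + 1.69*j + 2.2)^2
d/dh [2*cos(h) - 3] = -2*sin(h)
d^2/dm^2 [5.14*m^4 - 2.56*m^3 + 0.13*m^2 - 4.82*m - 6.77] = 61.68*m^2 - 15.36*m + 0.26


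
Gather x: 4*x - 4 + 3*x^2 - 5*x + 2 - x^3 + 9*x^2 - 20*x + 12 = -x^3 + 12*x^2 - 21*x + 10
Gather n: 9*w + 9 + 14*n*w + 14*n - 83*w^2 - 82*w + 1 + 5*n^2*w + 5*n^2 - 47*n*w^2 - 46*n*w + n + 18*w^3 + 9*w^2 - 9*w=n^2*(5*w + 5) + n*(-47*w^2 - 32*w + 15) + 18*w^3 - 74*w^2 - 82*w + 10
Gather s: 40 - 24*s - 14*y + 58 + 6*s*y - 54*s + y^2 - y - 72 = s*(6*y - 78) + y^2 - 15*y + 26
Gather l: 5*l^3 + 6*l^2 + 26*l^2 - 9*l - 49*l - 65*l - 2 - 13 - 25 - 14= 5*l^3 + 32*l^2 - 123*l - 54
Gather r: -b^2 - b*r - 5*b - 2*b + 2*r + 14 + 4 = -b^2 - 7*b + r*(2 - b) + 18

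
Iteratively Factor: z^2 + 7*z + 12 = (z + 4)*(z + 3)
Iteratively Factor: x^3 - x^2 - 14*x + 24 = (x - 2)*(x^2 + x - 12) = (x - 3)*(x - 2)*(x + 4)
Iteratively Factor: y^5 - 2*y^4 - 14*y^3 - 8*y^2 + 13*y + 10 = (y - 1)*(y^4 - y^3 - 15*y^2 - 23*y - 10) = (y - 1)*(y + 1)*(y^3 - 2*y^2 - 13*y - 10) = (y - 1)*(y + 1)^2*(y^2 - 3*y - 10) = (y - 5)*(y - 1)*(y + 1)^2*(y + 2)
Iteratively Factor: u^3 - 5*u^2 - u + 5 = (u - 1)*(u^2 - 4*u - 5) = (u - 5)*(u - 1)*(u + 1)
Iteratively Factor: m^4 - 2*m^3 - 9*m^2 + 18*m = (m - 2)*(m^3 - 9*m) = (m - 3)*(m - 2)*(m^2 + 3*m) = m*(m - 3)*(m - 2)*(m + 3)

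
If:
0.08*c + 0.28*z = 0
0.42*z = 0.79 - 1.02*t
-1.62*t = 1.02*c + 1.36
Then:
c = -2.16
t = 0.52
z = 0.62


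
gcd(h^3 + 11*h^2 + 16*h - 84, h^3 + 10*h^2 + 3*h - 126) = h^2 + 13*h + 42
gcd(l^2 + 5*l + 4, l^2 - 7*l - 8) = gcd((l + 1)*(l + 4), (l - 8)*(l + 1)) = l + 1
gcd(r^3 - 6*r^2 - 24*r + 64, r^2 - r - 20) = r + 4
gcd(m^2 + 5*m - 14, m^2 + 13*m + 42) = m + 7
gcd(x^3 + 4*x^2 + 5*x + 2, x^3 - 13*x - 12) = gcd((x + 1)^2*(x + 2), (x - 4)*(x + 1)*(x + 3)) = x + 1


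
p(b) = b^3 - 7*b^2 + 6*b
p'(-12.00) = 606.00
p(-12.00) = -2808.00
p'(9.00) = 123.00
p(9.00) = 216.00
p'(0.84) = -3.64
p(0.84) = 0.69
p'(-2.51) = 60.04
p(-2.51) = -74.97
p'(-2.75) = 67.19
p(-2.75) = -90.23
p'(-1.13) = 25.65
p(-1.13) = -17.16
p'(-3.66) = 97.43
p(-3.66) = -164.76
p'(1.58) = -8.63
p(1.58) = -4.05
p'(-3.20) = 81.52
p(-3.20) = -123.65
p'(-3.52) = 92.45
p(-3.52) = -151.47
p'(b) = 3*b^2 - 14*b + 6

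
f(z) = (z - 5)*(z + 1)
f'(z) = 2*z - 4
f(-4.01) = 27.12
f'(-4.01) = -12.02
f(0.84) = -7.65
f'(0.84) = -2.32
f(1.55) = -8.80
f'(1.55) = -0.90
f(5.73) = 4.91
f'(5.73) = 7.46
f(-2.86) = 14.62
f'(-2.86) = -9.72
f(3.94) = -5.24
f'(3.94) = 3.88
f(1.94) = -9.00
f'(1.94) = -0.12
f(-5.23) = 43.27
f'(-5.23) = -14.46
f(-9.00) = 112.00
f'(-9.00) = -22.00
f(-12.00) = 187.00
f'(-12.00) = -28.00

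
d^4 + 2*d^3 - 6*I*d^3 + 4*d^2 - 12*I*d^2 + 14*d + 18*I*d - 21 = (d - 1)*(d + 3)*(d - 7*I)*(d + I)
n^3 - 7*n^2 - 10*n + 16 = (n - 8)*(n - 1)*(n + 2)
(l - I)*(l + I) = l^2 + 1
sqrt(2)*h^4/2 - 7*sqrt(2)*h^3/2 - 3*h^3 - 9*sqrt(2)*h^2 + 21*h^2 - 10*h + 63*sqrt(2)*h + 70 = (h - 7)*(h - 5*sqrt(2))*(h + sqrt(2))*(sqrt(2)*h/2 + 1)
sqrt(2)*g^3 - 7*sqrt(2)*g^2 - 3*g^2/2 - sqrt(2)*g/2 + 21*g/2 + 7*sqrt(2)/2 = (g - 7)*(g - sqrt(2))*(sqrt(2)*g + 1/2)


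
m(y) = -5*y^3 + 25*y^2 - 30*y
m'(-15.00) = -4155.00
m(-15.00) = 22950.00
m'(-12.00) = -2790.00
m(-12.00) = 12600.00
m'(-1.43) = -132.17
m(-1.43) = 108.64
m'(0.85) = 1.66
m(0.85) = -10.51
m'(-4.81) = -617.54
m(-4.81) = 1279.13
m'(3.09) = -18.72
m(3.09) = -1.52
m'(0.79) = 0.14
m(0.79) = -10.56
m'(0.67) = -3.23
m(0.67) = -10.38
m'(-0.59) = -64.72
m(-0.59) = 27.43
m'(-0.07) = -33.57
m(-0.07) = 2.22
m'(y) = -15*y^2 + 50*y - 30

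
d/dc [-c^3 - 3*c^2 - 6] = 3*c*(-c - 2)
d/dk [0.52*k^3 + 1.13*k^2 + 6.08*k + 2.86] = 1.56*k^2 + 2.26*k + 6.08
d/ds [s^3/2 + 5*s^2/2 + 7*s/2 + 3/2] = 3*s^2/2 + 5*s + 7/2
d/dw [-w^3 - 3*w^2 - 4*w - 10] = -3*w^2 - 6*w - 4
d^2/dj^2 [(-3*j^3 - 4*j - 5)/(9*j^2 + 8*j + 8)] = 2*(-300*j^3 - 1791*j^2 - 792*j + 296)/(729*j^6 + 1944*j^5 + 3672*j^4 + 3968*j^3 + 3264*j^2 + 1536*j + 512)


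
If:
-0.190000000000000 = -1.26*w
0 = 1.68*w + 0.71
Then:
No Solution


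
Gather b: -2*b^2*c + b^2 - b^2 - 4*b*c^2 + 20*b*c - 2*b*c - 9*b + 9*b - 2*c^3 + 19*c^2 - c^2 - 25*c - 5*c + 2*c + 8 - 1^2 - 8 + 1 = -2*b^2*c + b*(-4*c^2 + 18*c) - 2*c^3 + 18*c^2 - 28*c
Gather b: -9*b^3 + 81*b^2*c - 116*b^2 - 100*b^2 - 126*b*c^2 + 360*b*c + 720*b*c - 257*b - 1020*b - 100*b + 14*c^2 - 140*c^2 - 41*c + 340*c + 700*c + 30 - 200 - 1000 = -9*b^3 + b^2*(81*c - 216) + b*(-126*c^2 + 1080*c - 1377) - 126*c^2 + 999*c - 1170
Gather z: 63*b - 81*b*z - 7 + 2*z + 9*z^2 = 63*b + 9*z^2 + z*(2 - 81*b) - 7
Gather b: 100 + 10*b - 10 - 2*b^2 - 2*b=-2*b^2 + 8*b + 90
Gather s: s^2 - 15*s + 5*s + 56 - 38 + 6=s^2 - 10*s + 24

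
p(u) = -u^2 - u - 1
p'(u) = -2*u - 1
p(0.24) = -1.30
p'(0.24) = -1.48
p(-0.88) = -0.89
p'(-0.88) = 0.76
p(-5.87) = -29.59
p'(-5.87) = 10.74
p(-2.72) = -5.68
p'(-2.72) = 4.44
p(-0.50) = -0.75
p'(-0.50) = 0.00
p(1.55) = -4.95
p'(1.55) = -4.10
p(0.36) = -1.49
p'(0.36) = -1.72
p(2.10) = -7.51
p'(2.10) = -5.20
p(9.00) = -91.00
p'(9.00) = -19.00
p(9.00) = -91.00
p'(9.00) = -19.00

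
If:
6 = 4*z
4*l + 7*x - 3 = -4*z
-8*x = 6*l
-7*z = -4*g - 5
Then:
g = 11/8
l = 12/5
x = -9/5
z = 3/2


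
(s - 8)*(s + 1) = s^2 - 7*s - 8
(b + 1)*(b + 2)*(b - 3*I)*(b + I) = b^4 + 3*b^3 - 2*I*b^3 + 5*b^2 - 6*I*b^2 + 9*b - 4*I*b + 6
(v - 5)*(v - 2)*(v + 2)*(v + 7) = v^4 + 2*v^3 - 39*v^2 - 8*v + 140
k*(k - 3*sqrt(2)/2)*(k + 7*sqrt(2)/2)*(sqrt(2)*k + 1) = sqrt(2)*k^4 + 5*k^3 - 17*sqrt(2)*k^2/2 - 21*k/2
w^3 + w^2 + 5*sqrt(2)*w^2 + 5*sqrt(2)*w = w*(w + 1)*(w + 5*sqrt(2))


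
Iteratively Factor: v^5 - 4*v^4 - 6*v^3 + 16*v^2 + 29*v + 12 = (v - 4)*(v^4 - 6*v^2 - 8*v - 3) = (v - 4)*(v - 3)*(v^3 + 3*v^2 + 3*v + 1) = (v - 4)*(v - 3)*(v + 1)*(v^2 + 2*v + 1) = (v - 4)*(v - 3)*(v + 1)^2*(v + 1)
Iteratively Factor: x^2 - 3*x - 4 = (x - 4)*(x + 1)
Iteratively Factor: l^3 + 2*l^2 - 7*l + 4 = (l - 1)*(l^2 + 3*l - 4) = (l - 1)*(l + 4)*(l - 1)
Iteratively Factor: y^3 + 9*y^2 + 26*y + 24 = (y + 4)*(y^2 + 5*y + 6) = (y + 3)*(y + 4)*(y + 2)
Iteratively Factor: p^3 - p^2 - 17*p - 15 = (p + 3)*(p^2 - 4*p - 5) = (p - 5)*(p + 3)*(p + 1)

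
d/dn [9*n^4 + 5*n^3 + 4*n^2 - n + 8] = 36*n^3 + 15*n^2 + 8*n - 1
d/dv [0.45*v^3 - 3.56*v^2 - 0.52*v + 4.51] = 1.35*v^2 - 7.12*v - 0.52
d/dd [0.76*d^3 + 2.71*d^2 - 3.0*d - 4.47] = 2.28*d^2 + 5.42*d - 3.0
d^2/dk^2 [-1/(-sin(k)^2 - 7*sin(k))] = (-4*sin(k) - 21 - 43/sin(k) + 42/sin(k)^2 + 98/sin(k)^3)/(sin(k) + 7)^3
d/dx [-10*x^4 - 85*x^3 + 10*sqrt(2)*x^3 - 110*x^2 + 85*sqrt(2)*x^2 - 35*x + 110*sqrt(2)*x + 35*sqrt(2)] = -40*x^3 - 255*x^2 + 30*sqrt(2)*x^2 - 220*x + 170*sqrt(2)*x - 35 + 110*sqrt(2)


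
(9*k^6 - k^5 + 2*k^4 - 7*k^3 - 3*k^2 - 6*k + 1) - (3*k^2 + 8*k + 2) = 9*k^6 - k^5 + 2*k^4 - 7*k^3 - 6*k^2 - 14*k - 1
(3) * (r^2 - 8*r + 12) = 3*r^2 - 24*r + 36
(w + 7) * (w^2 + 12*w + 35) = w^3 + 19*w^2 + 119*w + 245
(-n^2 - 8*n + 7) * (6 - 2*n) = 2*n^3 + 10*n^2 - 62*n + 42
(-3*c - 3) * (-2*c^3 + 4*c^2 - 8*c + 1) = 6*c^4 - 6*c^3 + 12*c^2 + 21*c - 3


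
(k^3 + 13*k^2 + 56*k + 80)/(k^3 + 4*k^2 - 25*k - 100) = (k + 4)/(k - 5)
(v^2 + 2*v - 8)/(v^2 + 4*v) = (v - 2)/v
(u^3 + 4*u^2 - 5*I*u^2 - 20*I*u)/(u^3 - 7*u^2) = (u^2 + u*(4 - 5*I) - 20*I)/(u*(u - 7))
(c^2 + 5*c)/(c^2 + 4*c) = (c + 5)/(c + 4)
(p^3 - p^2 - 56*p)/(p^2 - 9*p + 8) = p*(p + 7)/(p - 1)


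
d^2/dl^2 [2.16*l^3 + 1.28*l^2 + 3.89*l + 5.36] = 12.96*l + 2.56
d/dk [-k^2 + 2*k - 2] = 2 - 2*k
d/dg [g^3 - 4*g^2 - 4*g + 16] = 3*g^2 - 8*g - 4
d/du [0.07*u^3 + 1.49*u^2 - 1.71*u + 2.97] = 0.21*u^2 + 2.98*u - 1.71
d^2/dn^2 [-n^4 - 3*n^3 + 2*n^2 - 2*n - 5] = -12*n^2 - 18*n + 4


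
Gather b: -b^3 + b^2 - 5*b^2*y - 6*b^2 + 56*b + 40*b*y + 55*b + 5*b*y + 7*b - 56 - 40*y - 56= -b^3 + b^2*(-5*y - 5) + b*(45*y + 118) - 40*y - 112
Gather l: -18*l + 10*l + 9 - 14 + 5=-8*l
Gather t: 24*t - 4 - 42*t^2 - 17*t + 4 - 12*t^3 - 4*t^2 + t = -12*t^3 - 46*t^2 + 8*t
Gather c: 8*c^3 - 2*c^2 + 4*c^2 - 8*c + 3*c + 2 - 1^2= 8*c^3 + 2*c^2 - 5*c + 1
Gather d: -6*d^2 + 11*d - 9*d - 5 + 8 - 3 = -6*d^2 + 2*d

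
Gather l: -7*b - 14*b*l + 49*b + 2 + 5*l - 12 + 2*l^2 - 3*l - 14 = 42*b + 2*l^2 + l*(2 - 14*b) - 24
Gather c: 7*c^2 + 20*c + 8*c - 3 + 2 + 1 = 7*c^2 + 28*c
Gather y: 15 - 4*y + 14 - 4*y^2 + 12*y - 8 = -4*y^2 + 8*y + 21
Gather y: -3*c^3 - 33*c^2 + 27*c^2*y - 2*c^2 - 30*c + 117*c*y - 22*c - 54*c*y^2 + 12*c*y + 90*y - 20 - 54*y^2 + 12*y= -3*c^3 - 35*c^2 - 52*c + y^2*(-54*c - 54) + y*(27*c^2 + 129*c + 102) - 20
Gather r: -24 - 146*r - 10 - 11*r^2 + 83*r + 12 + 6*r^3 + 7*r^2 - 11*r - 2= 6*r^3 - 4*r^2 - 74*r - 24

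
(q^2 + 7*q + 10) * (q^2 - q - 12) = q^4 + 6*q^3 - 9*q^2 - 94*q - 120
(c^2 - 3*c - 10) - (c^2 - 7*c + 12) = 4*c - 22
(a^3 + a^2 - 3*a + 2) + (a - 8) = a^3 + a^2 - 2*a - 6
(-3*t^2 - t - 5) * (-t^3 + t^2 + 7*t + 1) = 3*t^5 - 2*t^4 - 17*t^3 - 15*t^2 - 36*t - 5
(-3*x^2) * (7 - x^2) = 3*x^4 - 21*x^2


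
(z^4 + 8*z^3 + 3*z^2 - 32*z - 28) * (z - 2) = z^5 + 6*z^4 - 13*z^3 - 38*z^2 + 36*z + 56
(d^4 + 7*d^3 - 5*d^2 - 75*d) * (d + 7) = d^5 + 14*d^4 + 44*d^3 - 110*d^2 - 525*d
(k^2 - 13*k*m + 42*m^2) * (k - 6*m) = k^3 - 19*k^2*m + 120*k*m^2 - 252*m^3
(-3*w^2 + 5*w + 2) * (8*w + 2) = -24*w^3 + 34*w^2 + 26*w + 4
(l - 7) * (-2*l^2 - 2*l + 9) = -2*l^3 + 12*l^2 + 23*l - 63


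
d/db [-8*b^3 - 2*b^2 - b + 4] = -24*b^2 - 4*b - 1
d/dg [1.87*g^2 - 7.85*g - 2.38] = 3.74*g - 7.85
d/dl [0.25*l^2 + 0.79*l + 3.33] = 0.5*l + 0.79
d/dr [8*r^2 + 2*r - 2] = 16*r + 2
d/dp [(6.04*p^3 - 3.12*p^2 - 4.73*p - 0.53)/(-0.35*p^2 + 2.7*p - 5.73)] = (-2.114*p^4 + 32.616*p^3 - 113.9071*p^2 + 35.3842*p + 28.5339)/(0.1225*p^4 - 1.89*p^3 + 11.301*p^2 - 30.942*p + 32.8329)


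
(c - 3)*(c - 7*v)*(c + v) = c^3 - 6*c^2*v - 3*c^2 - 7*c*v^2 + 18*c*v + 21*v^2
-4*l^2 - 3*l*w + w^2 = (-4*l + w)*(l + w)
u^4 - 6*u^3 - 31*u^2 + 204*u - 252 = (u - 7)*(u - 3)*(u - 2)*(u + 6)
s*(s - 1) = s^2 - s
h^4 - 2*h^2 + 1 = (h - 1)^2*(h + 1)^2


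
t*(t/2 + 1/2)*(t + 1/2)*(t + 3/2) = t^4/2 + 3*t^3/2 + 11*t^2/8 + 3*t/8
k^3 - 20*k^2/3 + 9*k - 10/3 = (k - 5)*(k - 1)*(k - 2/3)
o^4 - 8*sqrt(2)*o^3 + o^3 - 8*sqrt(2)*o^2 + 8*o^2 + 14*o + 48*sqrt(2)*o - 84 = (o - 2)*(o + 3)*(o - 7*sqrt(2))*(o - sqrt(2))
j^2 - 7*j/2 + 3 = (j - 2)*(j - 3/2)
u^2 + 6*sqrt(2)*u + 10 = (u + sqrt(2))*(u + 5*sqrt(2))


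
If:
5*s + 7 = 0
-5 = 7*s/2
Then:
No Solution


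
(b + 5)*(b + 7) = b^2 + 12*b + 35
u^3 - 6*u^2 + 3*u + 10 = (u - 5)*(u - 2)*(u + 1)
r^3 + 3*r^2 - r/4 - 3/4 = (r - 1/2)*(r + 1/2)*(r + 3)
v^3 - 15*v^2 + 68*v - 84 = (v - 7)*(v - 6)*(v - 2)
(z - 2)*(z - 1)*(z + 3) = z^3 - 7*z + 6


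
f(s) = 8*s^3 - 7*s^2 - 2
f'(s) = 24*s^2 - 14*s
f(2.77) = 114.32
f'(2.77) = 145.37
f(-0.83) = -11.40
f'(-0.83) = 28.15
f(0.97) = -1.28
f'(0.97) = 9.00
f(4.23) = 478.25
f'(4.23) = 370.21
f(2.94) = 140.79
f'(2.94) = 166.29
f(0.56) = -2.79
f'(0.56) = -0.31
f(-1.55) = -48.61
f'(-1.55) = 79.36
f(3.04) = 158.06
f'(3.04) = 179.24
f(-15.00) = -28577.00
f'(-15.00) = 5610.00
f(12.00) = 12814.00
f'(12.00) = 3288.00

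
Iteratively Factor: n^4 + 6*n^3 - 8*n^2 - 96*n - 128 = (n + 4)*(n^3 + 2*n^2 - 16*n - 32) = (n + 2)*(n + 4)*(n^2 - 16) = (n + 2)*(n + 4)^2*(n - 4)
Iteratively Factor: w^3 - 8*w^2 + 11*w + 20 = (w - 4)*(w^2 - 4*w - 5) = (w - 4)*(w + 1)*(w - 5)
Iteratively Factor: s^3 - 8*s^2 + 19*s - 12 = (s - 1)*(s^2 - 7*s + 12) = (s - 3)*(s - 1)*(s - 4)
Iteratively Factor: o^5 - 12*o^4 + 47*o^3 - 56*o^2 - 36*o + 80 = (o + 1)*(o^4 - 13*o^3 + 60*o^2 - 116*o + 80) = (o - 2)*(o + 1)*(o^3 - 11*o^2 + 38*o - 40) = (o - 5)*(o - 2)*(o + 1)*(o^2 - 6*o + 8) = (o - 5)*(o - 4)*(o - 2)*(o + 1)*(o - 2)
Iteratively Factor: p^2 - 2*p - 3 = (p + 1)*(p - 3)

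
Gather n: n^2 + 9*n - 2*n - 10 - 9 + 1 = n^2 + 7*n - 18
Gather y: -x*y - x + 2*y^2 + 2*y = -x + 2*y^2 + y*(2 - x)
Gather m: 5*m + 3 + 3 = 5*m + 6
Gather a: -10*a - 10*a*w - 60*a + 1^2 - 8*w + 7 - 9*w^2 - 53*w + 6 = a*(-10*w - 70) - 9*w^2 - 61*w + 14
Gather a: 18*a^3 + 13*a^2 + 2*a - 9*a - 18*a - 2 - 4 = 18*a^3 + 13*a^2 - 25*a - 6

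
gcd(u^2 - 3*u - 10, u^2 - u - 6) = u + 2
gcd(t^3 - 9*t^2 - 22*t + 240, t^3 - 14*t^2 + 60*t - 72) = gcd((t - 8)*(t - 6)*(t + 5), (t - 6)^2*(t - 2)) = t - 6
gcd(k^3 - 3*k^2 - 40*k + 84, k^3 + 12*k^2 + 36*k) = k + 6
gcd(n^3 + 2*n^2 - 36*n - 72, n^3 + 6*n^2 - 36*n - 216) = n^2 - 36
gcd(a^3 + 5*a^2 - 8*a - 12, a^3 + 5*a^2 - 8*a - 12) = a^3 + 5*a^2 - 8*a - 12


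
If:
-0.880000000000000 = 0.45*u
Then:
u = -1.96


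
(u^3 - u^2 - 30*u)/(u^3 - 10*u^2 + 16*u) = (u^2 - u - 30)/(u^2 - 10*u + 16)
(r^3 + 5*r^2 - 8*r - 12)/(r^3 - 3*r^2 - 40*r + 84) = (r + 1)/(r - 7)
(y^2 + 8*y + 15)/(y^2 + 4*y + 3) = (y + 5)/(y + 1)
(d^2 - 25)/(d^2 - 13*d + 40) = (d + 5)/(d - 8)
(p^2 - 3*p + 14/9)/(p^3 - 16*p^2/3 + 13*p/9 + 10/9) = (3*p - 7)/(3*p^2 - 14*p - 5)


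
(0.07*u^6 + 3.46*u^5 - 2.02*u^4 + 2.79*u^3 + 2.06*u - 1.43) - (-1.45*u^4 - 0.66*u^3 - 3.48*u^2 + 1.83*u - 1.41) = 0.07*u^6 + 3.46*u^5 - 0.57*u^4 + 3.45*u^3 + 3.48*u^2 + 0.23*u - 0.02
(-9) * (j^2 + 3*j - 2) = -9*j^2 - 27*j + 18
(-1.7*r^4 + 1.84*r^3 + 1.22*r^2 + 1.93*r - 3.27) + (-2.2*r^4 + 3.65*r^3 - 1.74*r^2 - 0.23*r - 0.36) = -3.9*r^4 + 5.49*r^3 - 0.52*r^2 + 1.7*r - 3.63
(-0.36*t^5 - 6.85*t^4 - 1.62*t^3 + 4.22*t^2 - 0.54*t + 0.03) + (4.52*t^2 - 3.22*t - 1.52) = -0.36*t^5 - 6.85*t^4 - 1.62*t^3 + 8.74*t^2 - 3.76*t - 1.49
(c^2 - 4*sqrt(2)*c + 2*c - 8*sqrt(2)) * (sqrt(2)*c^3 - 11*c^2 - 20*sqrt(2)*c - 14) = sqrt(2)*c^5 - 19*c^4 + 2*sqrt(2)*c^4 - 38*c^3 + 24*sqrt(2)*c^3 + 48*sqrt(2)*c^2 + 146*c^2 + 56*sqrt(2)*c + 292*c + 112*sqrt(2)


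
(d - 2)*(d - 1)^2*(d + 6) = d^4 + 2*d^3 - 19*d^2 + 28*d - 12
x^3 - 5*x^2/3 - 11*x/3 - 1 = (x - 3)*(x + 1/3)*(x + 1)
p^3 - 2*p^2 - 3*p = p*(p - 3)*(p + 1)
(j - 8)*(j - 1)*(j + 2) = j^3 - 7*j^2 - 10*j + 16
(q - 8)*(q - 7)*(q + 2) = q^3 - 13*q^2 + 26*q + 112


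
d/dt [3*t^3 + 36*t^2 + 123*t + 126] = 9*t^2 + 72*t + 123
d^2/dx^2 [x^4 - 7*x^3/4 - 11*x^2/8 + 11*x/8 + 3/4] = 12*x^2 - 21*x/2 - 11/4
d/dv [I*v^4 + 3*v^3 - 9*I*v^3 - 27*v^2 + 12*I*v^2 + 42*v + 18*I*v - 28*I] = 4*I*v^3 + v^2*(9 - 27*I) + v*(-54 + 24*I) + 42 + 18*I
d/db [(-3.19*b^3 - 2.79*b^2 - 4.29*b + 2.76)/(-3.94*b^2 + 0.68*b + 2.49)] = (12.5686*b^4 - 4.3384*b^3 - 42.6291*b^2 + 7.8546*b - 12.5589)/(15.5236*b^4 - 5.3584*b^3 - 19.1588*b^2 + 3.3864*b + 6.2001)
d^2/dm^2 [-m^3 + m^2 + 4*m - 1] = 2 - 6*m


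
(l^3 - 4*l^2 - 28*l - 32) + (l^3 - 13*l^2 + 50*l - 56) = 2*l^3 - 17*l^2 + 22*l - 88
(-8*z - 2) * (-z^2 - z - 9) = 8*z^3 + 10*z^2 + 74*z + 18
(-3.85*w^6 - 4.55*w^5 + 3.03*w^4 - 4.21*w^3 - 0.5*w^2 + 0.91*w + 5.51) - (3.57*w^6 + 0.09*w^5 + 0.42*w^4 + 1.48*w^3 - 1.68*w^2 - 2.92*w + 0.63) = -7.42*w^6 - 4.64*w^5 + 2.61*w^4 - 5.69*w^3 + 1.18*w^2 + 3.83*w + 4.88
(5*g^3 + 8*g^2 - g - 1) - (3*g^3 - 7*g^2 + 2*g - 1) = 2*g^3 + 15*g^2 - 3*g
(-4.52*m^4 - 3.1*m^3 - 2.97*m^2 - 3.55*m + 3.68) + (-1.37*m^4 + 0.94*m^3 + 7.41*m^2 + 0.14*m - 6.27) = -5.89*m^4 - 2.16*m^3 + 4.44*m^2 - 3.41*m - 2.59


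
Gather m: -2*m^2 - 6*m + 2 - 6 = -2*m^2 - 6*m - 4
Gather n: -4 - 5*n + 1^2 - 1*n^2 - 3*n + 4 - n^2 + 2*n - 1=-2*n^2 - 6*n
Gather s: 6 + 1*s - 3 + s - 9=2*s - 6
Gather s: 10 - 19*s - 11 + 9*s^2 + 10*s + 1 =9*s^2 - 9*s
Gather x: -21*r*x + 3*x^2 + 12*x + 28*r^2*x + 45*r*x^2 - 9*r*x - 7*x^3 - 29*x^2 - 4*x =-7*x^3 + x^2*(45*r - 26) + x*(28*r^2 - 30*r + 8)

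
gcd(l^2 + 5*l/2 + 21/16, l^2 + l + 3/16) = l + 3/4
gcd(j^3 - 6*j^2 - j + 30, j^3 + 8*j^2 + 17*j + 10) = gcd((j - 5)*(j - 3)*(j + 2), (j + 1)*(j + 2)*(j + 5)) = j + 2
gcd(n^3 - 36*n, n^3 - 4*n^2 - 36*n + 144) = n^2 - 36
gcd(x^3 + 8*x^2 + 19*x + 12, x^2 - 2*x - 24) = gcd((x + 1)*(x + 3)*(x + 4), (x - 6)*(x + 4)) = x + 4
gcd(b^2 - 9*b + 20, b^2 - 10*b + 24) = b - 4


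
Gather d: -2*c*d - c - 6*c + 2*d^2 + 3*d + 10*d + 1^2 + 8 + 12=-7*c + 2*d^2 + d*(13 - 2*c) + 21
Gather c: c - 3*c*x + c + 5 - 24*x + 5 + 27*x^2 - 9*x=c*(2 - 3*x) + 27*x^2 - 33*x + 10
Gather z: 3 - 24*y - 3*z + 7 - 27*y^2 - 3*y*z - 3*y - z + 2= -27*y^2 - 27*y + z*(-3*y - 4) + 12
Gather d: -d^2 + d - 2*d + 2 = -d^2 - d + 2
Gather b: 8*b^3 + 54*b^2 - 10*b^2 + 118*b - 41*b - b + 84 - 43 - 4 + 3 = 8*b^3 + 44*b^2 + 76*b + 40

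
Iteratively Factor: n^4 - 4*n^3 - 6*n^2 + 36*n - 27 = (n - 3)*(n^3 - n^2 - 9*n + 9) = (n - 3)^2*(n^2 + 2*n - 3) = (n - 3)^2*(n + 3)*(n - 1)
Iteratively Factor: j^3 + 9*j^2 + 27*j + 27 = (j + 3)*(j^2 + 6*j + 9) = (j + 3)^2*(j + 3)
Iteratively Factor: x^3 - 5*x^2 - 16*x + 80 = (x - 5)*(x^2 - 16) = (x - 5)*(x + 4)*(x - 4)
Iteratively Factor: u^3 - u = (u)*(u^2 - 1) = u*(u - 1)*(u + 1)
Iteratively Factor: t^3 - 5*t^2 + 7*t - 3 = (t - 3)*(t^2 - 2*t + 1) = (t - 3)*(t - 1)*(t - 1)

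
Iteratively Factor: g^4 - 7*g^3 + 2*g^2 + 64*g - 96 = (g - 2)*(g^3 - 5*g^2 - 8*g + 48) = (g - 4)*(g - 2)*(g^2 - g - 12) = (g - 4)^2*(g - 2)*(g + 3)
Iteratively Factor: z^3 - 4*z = (z)*(z^2 - 4) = z*(z + 2)*(z - 2)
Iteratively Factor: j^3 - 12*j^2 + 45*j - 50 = (j - 5)*(j^2 - 7*j + 10) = (j - 5)^2*(j - 2)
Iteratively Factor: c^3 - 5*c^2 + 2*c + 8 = (c - 2)*(c^2 - 3*c - 4) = (c - 2)*(c + 1)*(c - 4)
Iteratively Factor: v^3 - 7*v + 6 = (v - 1)*(v^2 + v - 6) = (v - 1)*(v + 3)*(v - 2)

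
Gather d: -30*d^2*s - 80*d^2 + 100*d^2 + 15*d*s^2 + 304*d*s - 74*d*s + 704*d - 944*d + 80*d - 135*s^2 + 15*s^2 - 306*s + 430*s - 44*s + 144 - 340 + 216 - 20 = d^2*(20 - 30*s) + d*(15*s^2 + 230*s - 160) - 120*s^2 + 80*s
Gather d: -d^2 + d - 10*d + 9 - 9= -d^2 - 9*d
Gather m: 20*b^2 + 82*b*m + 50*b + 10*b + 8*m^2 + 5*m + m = 20*b^2 + 60*b + 8*m^2 + m*(82*b + 6)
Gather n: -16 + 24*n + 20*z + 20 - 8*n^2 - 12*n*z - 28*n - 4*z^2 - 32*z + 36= -8*n^2 + n*(-12*z - 4) - 4*z^2 - 12*z + 40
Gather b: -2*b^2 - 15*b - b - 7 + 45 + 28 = -2*b^2 - 16*b + 66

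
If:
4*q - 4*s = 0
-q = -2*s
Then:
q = 0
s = 0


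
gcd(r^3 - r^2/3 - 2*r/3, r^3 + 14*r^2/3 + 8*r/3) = r^2 + 2*r/3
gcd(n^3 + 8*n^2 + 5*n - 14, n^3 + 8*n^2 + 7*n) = n + 7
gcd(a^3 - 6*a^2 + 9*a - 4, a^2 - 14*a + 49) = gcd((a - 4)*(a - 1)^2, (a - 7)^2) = 1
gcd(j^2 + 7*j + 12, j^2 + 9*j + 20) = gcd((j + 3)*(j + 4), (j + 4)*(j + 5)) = j + 4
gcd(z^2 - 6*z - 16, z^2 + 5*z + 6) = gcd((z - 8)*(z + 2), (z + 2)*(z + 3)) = z + 2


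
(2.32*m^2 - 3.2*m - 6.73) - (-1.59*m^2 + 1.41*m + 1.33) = 3.91*m^2 - 4.61*m - 8.06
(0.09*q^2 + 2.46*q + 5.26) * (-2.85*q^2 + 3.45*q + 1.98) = -0.2565*q^4 - 6.7005*q^3 - 6.3258*q^2 + 23.0178*q + 10.4148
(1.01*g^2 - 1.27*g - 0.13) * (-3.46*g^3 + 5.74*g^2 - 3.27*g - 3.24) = -3.4946*g^5 + 10.1916*g^4 - 10.1427*g^3 + 0.1343*g^2 + 4.5399*g + 0.4212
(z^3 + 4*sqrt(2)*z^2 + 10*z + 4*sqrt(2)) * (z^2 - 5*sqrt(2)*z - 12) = z^5 - sqrt(2)*z^4 - 42*z^3 - 94*sqrt(2)*z^2 - 160*z - 48*sqrt(2)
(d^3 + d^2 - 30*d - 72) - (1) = d^3 + d^2 - 30*d - 73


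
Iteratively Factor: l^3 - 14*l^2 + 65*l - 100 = (l - 5)*(l^2 - 9*l + 20) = (l - 5)^2*(l - 4)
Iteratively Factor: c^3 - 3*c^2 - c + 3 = (c - 1)*(c^2 - 2*c - 3) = (c - 1)*(c + 1)*(c - 3)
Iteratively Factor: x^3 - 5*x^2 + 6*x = (x - 2)*(x^2 - 3*x) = (x - 3)*(x - 2)*(x)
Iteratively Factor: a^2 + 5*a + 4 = (a + 4)*(a + 1)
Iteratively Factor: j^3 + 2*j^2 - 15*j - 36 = (j - 4)*(j^2 + 6*j + 9) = (j - 4)*(j + 3)*(j + 3)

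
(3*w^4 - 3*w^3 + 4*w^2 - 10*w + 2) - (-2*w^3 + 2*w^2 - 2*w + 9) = 3*w^4 - w^3 + 2*w^2 - 8*w - 7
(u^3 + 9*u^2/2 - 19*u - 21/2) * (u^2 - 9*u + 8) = u^5 - 9*u^4/2 - 103*u^3/2 + 393*u^2/2 - 115*u/2 - 84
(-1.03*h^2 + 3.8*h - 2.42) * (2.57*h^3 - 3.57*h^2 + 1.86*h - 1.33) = -2.6471*h^5 + 13.4431*h^4 - 21.7012*h^3 + 17.0773*h^2 - 9.5552*h + 3.2186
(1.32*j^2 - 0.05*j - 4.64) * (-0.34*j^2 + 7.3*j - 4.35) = -0.4488*j^4 + 9.653*j^3 - 4.5294*j^2 - 33.6545*j + 20.184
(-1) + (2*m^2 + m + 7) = 2*m^2 + m + 6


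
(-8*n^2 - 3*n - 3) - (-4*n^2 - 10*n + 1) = -4*n^2 + 7*n - 4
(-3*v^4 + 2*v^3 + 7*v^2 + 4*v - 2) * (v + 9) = -3*v^5 - 25*v^4 + 25*v^3 + 67*v^2 + 34*v - 18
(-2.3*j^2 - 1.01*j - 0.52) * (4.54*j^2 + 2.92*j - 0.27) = -10.442*j^4 - 11.3014*j^3 - 4.689*j^2 - 1.2457*j + 0.1404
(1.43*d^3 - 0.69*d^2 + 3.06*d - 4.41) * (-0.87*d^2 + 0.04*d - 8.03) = -1.2441*d^5 + 0.6575*d^4 - 14.1727*d^3 + 9.4998*d^2 - 24.7482*d + 35.4123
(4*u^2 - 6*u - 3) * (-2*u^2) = -8*u^4 + 12*u^3 + 6*u^2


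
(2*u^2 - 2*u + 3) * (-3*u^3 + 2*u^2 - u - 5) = -6*u^5 + 10*u^4 - 15*u^3 - 2*u^2 + 7*u - 15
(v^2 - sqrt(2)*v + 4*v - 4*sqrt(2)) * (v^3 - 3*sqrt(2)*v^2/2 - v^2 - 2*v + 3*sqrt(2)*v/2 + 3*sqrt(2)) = v^5 - 5*sqrt(2)*v^4/2 + 3*v^4 - 15*sqrt(2)*v^3/2 - 3*v^3 + v^2 + 15*sqrt(2)*v^2 - 18*v + 20*sqrt(2)*v - 24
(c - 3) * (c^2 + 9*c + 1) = c^3 + 6*c^2 - 26*c - 3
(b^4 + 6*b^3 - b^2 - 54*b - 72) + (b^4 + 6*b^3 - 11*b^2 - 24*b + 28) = 2*b^4 + 12*b^3 - 12*b^2 - 78*b - 44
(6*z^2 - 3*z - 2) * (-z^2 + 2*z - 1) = -6*z^4 + 15*z^3 - 10*z^2 - z + 2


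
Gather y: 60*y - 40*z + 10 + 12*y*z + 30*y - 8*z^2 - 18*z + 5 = y*(12*z + 90) - 8*z^2 - 58*z + 15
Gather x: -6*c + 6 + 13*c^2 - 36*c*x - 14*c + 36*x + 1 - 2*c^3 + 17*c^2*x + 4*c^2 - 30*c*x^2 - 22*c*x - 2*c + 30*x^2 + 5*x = -2*c^3 + 17*c^2 - 22*c + x^2*(30 - 30*c) + x*(17*c^2 - 58*c + 41) + 7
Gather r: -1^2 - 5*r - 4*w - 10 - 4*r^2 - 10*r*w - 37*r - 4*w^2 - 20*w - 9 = -4*r^2 + r*(-10*w - 42) - 4*w^2 - 24*w - 20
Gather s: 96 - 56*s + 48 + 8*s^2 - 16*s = 8*s^2 - 72*s + 144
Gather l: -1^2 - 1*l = -l - 1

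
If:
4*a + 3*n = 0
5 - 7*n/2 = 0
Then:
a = -15/14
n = 10/7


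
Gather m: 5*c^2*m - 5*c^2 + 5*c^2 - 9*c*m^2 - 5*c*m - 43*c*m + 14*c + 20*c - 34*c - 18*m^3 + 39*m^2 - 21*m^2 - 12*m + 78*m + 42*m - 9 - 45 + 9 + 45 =-18*m^3 + m^2*(18 - 9*c) + m*(5*c^2 - 48*c + 108)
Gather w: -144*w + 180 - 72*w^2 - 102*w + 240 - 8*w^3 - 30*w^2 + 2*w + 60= -8*w^3 - 102*w^2 - 244*w + 480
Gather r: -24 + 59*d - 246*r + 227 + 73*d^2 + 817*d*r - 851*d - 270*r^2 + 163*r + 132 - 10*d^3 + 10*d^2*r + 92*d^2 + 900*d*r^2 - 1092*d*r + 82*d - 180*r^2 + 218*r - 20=-10*d^3 + 165*d^2 - 710*d + r^2*(900*d - 450) + r*(10*d^2 - 275*d + 135) + 315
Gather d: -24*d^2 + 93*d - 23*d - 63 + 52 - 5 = -24*d^2 + 70*d - 16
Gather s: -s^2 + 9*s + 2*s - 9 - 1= -s^2 + 11*s - 10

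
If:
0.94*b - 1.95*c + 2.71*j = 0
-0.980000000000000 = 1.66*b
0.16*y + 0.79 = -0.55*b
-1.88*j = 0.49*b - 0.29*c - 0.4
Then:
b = -0.59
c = 0.29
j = 0.41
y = -2.91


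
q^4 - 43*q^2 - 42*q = q*(q - 7)*(q + 1)*(q + 6)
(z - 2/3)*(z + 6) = z^2 + 16*z/3 - 4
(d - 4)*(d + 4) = d^2 - 16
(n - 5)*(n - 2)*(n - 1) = n^3 - 8*n^2 + 17*n - 10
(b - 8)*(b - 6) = b^2 - 14*b + 48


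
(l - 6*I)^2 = l^2 - 12*I*l - 36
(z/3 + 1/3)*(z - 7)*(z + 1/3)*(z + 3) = z^4/3 - 8*z^3/9 - 26*z^2/3 - 88*z/9 - 7/3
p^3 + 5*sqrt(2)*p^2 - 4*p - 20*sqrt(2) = (p - 2)*(p + 2)*(p + 5*sqrt(2))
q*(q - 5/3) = q^2 - 5*q/3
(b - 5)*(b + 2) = b^2 - 3*b - 10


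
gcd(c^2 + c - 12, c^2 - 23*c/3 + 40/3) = 1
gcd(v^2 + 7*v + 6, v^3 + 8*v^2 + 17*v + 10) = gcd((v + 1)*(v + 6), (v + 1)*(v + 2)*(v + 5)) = v + 1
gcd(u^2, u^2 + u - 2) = 1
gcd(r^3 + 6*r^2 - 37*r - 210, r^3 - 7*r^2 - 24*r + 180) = r^2 - r - 30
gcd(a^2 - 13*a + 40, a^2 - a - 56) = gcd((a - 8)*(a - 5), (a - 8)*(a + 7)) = a - 8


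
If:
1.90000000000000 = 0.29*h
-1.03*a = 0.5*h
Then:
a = -3.18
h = 6.55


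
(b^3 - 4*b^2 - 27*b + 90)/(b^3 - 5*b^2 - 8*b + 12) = (b^2 + 2*b - 15)/(b^2 + b - 2)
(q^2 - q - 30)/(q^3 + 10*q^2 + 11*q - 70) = (q - 6)/(q^2 + 5*q - 14)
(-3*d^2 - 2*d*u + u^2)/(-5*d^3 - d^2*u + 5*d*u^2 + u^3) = (-3*d + u)/(-5*d^2 + 4*d*u + u^2)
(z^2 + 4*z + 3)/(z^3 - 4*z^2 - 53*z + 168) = (z^2 + 4*z + 3)/(z^3 - 4*z^2 - 53*z + 168)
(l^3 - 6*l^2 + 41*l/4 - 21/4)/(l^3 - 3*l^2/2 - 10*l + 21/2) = (l - 3/2)/(l + 3)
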